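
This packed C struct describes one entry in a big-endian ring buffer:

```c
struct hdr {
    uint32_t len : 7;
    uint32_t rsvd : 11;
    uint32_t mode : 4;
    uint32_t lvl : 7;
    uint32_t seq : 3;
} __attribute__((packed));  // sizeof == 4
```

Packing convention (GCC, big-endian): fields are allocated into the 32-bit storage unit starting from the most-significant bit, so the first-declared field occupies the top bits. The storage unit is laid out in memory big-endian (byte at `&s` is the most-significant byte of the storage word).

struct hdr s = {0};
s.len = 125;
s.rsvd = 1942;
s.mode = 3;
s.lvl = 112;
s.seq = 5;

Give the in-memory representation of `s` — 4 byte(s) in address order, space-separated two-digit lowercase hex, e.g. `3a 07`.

len:7 = 125 → 0x7d << 25 → word 0xfa000000
rsvd:11 = 1942 → 0x796 << 14 → word 0xfbe58000
mode:4 = 3 → 0x3 << 10 → word 0xfbe58c00
lvl:7 = 112 → 0x70 << 3 → word 0xfbe58f80
seq:3 = 5 → 0x5 << 0 → word 0xfbe58f85
word = 0xfbe58f85 → big-endian bytes:
  [0]=0xfb  [1]=0xe5  [2]=0x8f  [3]=0x85

fb e5 8f 85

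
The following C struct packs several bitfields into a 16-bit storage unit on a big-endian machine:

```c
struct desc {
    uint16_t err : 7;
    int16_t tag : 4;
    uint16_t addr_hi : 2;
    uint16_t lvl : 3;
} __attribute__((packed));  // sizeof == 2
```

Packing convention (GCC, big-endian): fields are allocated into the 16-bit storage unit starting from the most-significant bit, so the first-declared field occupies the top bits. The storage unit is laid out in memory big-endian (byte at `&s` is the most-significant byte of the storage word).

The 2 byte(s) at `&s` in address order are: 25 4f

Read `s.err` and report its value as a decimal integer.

18

[0]=0x25 [1]=0x4f (big-endian) → word 0x254f
err:7 @ bit 9 → (0x254f>>9)&0x7f = 0x12  ←
tag:4 @ bit 5 → (0x254f>>5)&0xf = 0xa
addr_hi:2 @ bit 3 → (0x254f>>3)&0x3 = 0x1
lvl:3 @ bit 0 → (0x254f>>0)&0x7 = 0x7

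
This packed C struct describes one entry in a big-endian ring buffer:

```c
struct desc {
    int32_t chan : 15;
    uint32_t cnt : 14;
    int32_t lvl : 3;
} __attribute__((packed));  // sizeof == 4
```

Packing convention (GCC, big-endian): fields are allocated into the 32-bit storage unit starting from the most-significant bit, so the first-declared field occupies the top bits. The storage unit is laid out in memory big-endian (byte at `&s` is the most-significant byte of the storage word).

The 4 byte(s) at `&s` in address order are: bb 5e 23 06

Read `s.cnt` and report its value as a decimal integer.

1120

[0]=0xbb [1]=0x5e [2]=0x23 [3]=0x06 (big-endian) → word 0xbb5e2306
chan [17+:15] = (word>>17) & 0x7fff = 23983
cnt [3+:14] = (word>>3) & 0x3fff = 1120  ←
lvl [0+:3] = (word>>0) & 0x7 = 6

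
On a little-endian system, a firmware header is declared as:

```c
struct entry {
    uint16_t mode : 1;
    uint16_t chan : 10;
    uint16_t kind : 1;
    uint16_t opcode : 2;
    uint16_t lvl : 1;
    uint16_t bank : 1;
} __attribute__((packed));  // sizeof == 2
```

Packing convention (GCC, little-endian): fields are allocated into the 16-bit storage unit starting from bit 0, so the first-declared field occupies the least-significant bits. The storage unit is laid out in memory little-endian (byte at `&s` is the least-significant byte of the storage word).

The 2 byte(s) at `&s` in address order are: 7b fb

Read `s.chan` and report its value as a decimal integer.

[0]=0x7b [1]=0xfb (little-endian) → word 0xfb7b
mode:1 @ bit 0 → (0xfb7b>>0)&0x1 = 0x1
chan:10 @ bit 1 → (0xfb7b>>1)&0x3ff = 0x1bd  ←
kind:1 @ bit 11 → (0xfb7b>>11)&0x1 = 0x1
opcode:2 @ bit 12 → (0xfb7b>>12)&0x3 = 0x3
lvl:1 @ bit 14 → (0xfb7b>>14)&0x1 = 0x1
bank:1 @ bit 15 → (0xfb7b>>15)&0x1 = 0x1

445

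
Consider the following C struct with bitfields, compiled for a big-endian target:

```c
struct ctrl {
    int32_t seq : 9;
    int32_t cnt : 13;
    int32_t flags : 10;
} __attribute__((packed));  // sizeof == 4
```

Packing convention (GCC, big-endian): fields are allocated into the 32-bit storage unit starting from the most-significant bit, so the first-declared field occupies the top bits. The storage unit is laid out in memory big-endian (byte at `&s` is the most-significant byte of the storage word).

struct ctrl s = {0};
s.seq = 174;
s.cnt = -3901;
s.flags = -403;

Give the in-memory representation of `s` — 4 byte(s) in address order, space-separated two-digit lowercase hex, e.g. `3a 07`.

[23+:9] seq=174 & 0x1ff = 0xae; word=0x57000000
[10+:13] cnt=-3901 & 0x1fff = 0x10c3; word=0x57430c00
[0+:10] flags=-403 & 0x3ff = 0x26d; word=0x57430e6d
word = 0x57430e6d → big-endian bytes:
  [0]=0x57  [1]=0x43  [2]=0x0e  [3]=0x6d

57 43 0e 6d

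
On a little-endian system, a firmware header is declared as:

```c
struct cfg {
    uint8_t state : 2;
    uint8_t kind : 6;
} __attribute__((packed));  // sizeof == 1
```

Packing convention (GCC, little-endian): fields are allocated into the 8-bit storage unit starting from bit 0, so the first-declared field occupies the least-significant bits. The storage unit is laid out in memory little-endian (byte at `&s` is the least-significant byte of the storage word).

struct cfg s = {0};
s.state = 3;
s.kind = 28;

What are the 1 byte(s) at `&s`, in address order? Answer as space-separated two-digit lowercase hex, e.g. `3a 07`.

[0+:2] state=3 & 0x3 = 0x3; word=0x03
[2+:6] kind=28 & 0x3f = 0x1c; word=0x73
word = 0x73 → little-endian bytes:
  [0]=0x73

73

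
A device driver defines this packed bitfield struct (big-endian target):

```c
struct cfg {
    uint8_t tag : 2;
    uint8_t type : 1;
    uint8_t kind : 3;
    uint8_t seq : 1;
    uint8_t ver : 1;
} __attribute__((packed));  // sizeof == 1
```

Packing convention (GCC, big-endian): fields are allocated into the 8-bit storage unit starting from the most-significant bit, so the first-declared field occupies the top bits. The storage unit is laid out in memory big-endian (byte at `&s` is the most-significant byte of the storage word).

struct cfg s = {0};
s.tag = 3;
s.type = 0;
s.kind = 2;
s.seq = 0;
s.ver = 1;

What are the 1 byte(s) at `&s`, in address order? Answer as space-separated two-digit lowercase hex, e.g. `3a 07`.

tag:2 = 3 → 0x3 << 6 → word 0xc0
type:1 = 0 → 0x0 << 5 → word 0xc0
kind:3 = 2 → 0x2 << 2 → word 0xc8
seq:1 = 0 → 0x0 << 1 → word 0xc8
ver:1 = 1 → 0x1 << 0 → word 0xc9
word = 0xc9 → big-endian bytes:
  [0]=0xc9

c9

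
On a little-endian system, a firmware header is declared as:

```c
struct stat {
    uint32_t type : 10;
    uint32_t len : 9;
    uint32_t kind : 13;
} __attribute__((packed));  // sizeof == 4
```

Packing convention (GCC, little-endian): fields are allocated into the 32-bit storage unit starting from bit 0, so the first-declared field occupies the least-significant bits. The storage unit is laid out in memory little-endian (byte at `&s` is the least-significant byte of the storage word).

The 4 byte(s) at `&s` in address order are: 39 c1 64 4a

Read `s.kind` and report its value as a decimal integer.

2380

[0]=0x39 [1]=0xc1 [2]=0x64 [3]=0x4a (little-endian) → word 0x4a64c139
type:10 @ bit 0 → (0x4a64c139>>0)&0x3ff = 0x139
len:9 @ bit 10 → (0x4a64c139>>10)&0x1ff = 0x130
kind:13 @ bit 19 → (0x4a64c139>>19)&0x1fff = 0x94c  ←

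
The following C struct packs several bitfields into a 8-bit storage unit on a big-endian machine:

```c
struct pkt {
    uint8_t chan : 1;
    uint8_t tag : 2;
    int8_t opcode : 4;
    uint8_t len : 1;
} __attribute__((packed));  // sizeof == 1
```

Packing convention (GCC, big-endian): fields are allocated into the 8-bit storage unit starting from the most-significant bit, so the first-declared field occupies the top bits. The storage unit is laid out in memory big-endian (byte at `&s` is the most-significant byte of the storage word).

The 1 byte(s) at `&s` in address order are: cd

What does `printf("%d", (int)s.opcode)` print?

6

[0]=0xcd (big-endian) → word 0xcd
chan [7+:1] = (word>>7) & 0x1 = 1
tag [5+:2] = (word>>5) & 0x3 = 2
opcode [1+:4] = (word>>1) & 0xf = 6  ←
len [0+:1] = (word>>0) & 0x1 = 1
opcode signed 4b, MSB=0: value = 6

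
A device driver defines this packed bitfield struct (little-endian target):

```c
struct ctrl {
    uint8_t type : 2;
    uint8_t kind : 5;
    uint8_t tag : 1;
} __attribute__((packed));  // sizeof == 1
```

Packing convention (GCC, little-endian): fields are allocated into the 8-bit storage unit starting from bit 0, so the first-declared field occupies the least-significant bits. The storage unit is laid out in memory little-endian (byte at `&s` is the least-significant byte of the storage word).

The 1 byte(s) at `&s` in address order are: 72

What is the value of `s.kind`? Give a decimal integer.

28

[0]=0x72 (little-endian) → word 0x72
type:2 @ bit 0 → (0x72>>0)&0x3 = 0x2
kind:5 @ bit 2 → (0x72>>2)&0x1f = 0x1c  ←
tag:1 @ bit 7 → (0x72>>7)&0x1 = 0x0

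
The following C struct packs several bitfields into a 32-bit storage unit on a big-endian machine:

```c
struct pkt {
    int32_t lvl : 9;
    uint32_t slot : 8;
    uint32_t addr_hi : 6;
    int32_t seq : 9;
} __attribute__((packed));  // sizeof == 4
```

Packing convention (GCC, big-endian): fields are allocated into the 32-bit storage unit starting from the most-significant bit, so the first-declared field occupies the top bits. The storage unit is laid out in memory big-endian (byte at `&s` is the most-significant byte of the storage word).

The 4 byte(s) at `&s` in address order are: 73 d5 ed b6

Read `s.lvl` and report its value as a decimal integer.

[0]=0x73 [1]=0xd5 [2]=0xed [3]=0xb6 (big-endian) → word 0x73d5edb6
lvl [23+:9] = (word>>23) & 0x1ff = 231  ←
slot [15+:8] = (word>>15) & 0xff = 171
addr_hi [9+:6] = (word>>9) & 0x3f = 54
seq [0+:9] = (word>>0) & 0x1ff = 438
lvl signed 9b, MSB=0: value = 231

231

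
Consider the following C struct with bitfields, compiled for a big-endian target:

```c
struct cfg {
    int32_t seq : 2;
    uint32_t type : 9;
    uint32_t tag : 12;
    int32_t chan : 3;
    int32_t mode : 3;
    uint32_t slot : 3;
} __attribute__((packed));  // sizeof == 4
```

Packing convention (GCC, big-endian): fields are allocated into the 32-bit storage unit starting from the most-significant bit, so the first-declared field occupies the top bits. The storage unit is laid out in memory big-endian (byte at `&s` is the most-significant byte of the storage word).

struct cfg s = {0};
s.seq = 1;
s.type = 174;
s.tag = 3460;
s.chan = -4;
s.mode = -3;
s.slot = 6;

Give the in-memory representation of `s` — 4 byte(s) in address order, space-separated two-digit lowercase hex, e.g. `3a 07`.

55 db 09 2e

[30+:2] seq=1 & 0x3 = 0x1; word=0x40000000
[21+:9] type=174 & 0x1ff = 0xae; word=0x55c00000
[9+:12] tag=3460 & 0xfff = 0xd84; word=0x55db0800
[6+:3] chan=-4 & 0x7 = 0x4; word=0x55db0900
[3+:3] mode=-3 & 0x7 = 0x5; word=0x55db0928
[0+:3] slot=6 & 0x7 = 0x6; word=0x55db092e
word = 0x55db092e → big-endian bytes:
  [0]=0x55  [1]=0xdb  [2]=0x09  [3]=0x2e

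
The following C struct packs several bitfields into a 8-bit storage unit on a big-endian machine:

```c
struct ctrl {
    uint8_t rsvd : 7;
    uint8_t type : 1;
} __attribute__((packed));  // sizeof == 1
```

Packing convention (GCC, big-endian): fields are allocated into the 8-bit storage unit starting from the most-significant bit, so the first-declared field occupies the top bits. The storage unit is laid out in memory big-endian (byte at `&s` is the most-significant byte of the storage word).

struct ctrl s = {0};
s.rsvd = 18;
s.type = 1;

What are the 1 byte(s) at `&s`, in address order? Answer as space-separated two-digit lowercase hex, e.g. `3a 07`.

[1+:7] rsvd=18 & 0x7f = 0x12; word=0x24
[0+:1] type=1 & 0x1 = 0x1; word=0x25
word = 0x25 → big-endian bytes:
  [0]=0x25

25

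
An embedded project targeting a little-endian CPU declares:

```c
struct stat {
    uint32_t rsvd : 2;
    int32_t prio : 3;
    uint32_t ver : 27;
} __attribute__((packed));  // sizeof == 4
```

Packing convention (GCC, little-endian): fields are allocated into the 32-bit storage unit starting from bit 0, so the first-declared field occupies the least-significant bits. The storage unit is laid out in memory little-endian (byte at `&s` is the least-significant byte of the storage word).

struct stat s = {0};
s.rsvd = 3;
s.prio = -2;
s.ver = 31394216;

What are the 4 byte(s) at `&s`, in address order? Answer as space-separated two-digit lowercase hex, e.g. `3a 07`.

1b 35 e1 3b

[0+:2] rsvd=3 & 0x3 = 0x3; word=0x00000003
[2+:3] prio=-2 & 0x7 = 0x6; word=0x0000001b
[5+:27] ver=31394216 & 0x7ffffff = 0x1df09a8; word=0x3be1351b
word = 0x3be1351b → little-endian bytes:
  [0]=0x1b  [1]=0x35  [2]=0xe1  [3]=0x3b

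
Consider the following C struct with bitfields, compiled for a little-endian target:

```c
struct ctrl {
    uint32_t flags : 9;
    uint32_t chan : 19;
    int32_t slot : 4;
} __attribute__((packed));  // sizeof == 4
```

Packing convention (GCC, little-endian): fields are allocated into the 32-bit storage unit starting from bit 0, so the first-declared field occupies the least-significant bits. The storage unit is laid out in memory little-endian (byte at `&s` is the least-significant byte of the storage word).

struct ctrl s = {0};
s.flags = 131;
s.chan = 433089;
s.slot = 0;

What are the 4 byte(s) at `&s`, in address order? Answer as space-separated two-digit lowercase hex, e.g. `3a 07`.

83 82 37 0d

[0+:9] flags=131 & 0x1ff = 0x83; word=0x00000083
[9+:19] chan=433089 & 0x7ffff = 0x69bc1; word=0x0d378283
[28+:4] slot=0 & 0xf = 0x0; word=0x0d378283
word = 0x0d378283 → little-endian bytes:
  [0]=0x83  [1]=0x82  [2]=0x37  [3]=0x0d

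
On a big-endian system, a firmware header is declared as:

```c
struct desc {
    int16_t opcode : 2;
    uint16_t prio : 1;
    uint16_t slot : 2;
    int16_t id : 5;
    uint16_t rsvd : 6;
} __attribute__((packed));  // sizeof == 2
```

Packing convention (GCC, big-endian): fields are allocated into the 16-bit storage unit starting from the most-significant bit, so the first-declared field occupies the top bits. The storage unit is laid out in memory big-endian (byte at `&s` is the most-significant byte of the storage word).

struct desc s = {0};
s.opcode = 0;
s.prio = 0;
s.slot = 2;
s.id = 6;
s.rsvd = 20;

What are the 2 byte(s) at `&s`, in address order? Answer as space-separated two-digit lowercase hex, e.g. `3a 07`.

11 94

opcode (2b) val=0 bits=0x0 at bit 14: 0x0000
prio (1b) val=0 bits=0x0 at bit 13: 0x0000
slot (2b) val=2 bits=0x2 at bit 11: 0x1000
id (5b) val=6 bits=0x6 at bit 6: 0x1180
rsvd (6b) val=20 bits=0x14 at bit 0: 0x1194
word = 0x1194 → big-endian bytes:
  [0]=0x11  [1]=0x94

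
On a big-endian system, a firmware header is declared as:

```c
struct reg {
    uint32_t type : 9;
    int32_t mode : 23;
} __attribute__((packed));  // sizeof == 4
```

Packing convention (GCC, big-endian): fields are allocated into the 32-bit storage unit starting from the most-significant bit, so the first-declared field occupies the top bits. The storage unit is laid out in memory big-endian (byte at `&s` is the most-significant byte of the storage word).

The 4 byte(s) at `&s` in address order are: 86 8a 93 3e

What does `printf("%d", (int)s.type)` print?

269

[0]=0x86 [1]=0x8a [2]=0x93 [3]=0x3e (big-endian) → word 0x868a933e
type [23+:9] = (word>>23) & 0x1ff = 269  ←
mode [0+:23] = (word>>0) & 0x7fffff = 693054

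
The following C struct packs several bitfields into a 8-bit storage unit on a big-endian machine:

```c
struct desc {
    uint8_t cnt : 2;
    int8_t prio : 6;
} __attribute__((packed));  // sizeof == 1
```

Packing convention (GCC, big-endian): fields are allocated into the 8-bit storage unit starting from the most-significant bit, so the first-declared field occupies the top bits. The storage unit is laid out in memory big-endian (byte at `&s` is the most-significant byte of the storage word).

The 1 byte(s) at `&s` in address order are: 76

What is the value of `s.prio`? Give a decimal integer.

-10

[0]=0x76 (big-endian) → word 0x76
cnt:2 @ bit 6 → (0x76>>6)&0x3 = 0x1
prio:6 @ bit 0 → (0x76>>0)&0x3f = 0x36  ←
prio signed 6b, MSB=1: 54 - 64 = -10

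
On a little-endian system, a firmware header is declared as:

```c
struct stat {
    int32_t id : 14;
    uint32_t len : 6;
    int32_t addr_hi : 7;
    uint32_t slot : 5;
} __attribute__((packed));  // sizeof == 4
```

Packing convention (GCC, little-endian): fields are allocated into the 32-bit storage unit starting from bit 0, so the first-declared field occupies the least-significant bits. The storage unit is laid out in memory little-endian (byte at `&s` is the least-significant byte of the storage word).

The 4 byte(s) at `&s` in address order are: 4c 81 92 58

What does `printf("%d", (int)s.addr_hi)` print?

[0]=0x4c [1]=0x81 [2]=0x92 [3]=0x58 (little-endian) → word 0x5892814c
id:14 @ bit 0 → (0x5892814c>>0)&0x3fff = 0x14c
len:6 @ bit 14 → (0x5892814c>>14)&0x3f = 0xa
addr_hi:7 @ bit 20 → (0x5892814c>>20)&0x7f = 0x9  ←
slot:5 @ bit 27 → (0x5892814c>>27)&0x1f = 0xb
addr_hi signed 7b, MSB=0: value = 9

9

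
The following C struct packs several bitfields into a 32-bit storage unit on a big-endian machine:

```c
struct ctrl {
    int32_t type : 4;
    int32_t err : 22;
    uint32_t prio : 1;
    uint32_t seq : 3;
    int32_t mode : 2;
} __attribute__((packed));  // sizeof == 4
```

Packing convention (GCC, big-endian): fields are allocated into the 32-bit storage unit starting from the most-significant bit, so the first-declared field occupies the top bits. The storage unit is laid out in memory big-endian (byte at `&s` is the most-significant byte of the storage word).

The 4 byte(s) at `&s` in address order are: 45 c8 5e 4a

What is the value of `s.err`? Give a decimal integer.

1515897

[0]=0x45 [1]=0xc8 [2]=0x5e [3]=0x4a (big-endian) → word 0x45c85e4a
type:4 @ bit 28 → (0x45c85e4a>>28)&0xf = 0x4
err:22 @ bit 6 → (0x45c85e4a>>6)&0x3fffff = 0x172179  ←
prio:1 @ bit 5 → (0x45c85e4a>>5)&0x1 = 0x0
seq:3 @ bit 2 → (0x45c85e4a>>2)&0x7 = 0x2
mode:2 @ bit 0 → (0x45c85e4a>>0)&0x3 = 0x2
err signed 22b, MSB=0: value = 1515897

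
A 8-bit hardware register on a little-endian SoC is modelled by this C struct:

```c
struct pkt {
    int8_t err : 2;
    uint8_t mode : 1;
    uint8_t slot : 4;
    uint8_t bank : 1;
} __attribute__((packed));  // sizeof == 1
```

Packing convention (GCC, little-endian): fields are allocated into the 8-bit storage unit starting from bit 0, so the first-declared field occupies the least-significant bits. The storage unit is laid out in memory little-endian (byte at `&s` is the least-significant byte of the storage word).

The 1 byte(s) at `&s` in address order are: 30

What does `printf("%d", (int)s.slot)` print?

[0]=0x30 (little-endian) → word 0x30
err [0+:2] = (word>>0) & 0x3 = 0
mode [2+:1] = (word>>2) & 0x1 = 0
slot [3+:4] = (word>>3) & 0xf = 6  ←
bank [7+:1] = (word>>7) & 0x1 = 0

6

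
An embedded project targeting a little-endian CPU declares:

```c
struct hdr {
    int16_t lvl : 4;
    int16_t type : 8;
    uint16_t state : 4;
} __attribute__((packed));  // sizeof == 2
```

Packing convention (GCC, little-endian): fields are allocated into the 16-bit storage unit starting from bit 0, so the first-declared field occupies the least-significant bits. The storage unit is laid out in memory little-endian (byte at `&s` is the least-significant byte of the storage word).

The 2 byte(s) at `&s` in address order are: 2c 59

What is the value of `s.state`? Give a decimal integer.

[0]=0x2c [1]=0x59 (little-endian) → word 0x592c
lvl:4 @ bit 0 → (0x592c>>0)&0xf = 0xc
type:8 @ bit 4 → (0x592c>>4)&0xff = 0x92
state:4 @ bit 12 → (0x592c>>12)&0xf = 0x5  ←

5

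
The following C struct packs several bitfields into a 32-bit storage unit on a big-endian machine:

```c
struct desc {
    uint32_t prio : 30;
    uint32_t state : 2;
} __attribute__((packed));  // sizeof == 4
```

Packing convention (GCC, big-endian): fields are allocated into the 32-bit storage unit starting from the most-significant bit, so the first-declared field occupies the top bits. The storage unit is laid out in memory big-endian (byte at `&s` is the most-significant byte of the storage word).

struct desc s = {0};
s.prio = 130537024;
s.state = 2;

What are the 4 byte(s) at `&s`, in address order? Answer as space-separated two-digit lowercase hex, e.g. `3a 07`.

prio:30 = 130537024 → 0x7c7d640 << 2 → word 0x1f1f5900
state:2 = 2 → 0x2 << 0 → word 0x1f1f5902
word = 0x1f1f5902 → big-endian bytes:
  [0]=0x1f  [1]=0x1f  [2]=0x59  [3]=0x02

1f 1f 59 02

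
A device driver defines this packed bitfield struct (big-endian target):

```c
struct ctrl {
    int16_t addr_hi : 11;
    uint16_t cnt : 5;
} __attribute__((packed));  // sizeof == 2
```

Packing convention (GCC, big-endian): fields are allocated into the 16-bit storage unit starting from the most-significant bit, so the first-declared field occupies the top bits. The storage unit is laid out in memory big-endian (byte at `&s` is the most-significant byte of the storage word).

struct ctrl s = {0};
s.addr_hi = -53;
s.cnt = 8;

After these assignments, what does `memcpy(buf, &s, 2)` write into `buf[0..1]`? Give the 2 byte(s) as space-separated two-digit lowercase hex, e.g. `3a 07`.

f9 68

addr_hi:11 = -53 → 0x7cb << 5 → word 0xf960
cnt:5 = 8 → 0x8 << 0 → word 0xf968
word = 0xf968 → big-endian bytes:
  [0]=0xf9  [1]=0x68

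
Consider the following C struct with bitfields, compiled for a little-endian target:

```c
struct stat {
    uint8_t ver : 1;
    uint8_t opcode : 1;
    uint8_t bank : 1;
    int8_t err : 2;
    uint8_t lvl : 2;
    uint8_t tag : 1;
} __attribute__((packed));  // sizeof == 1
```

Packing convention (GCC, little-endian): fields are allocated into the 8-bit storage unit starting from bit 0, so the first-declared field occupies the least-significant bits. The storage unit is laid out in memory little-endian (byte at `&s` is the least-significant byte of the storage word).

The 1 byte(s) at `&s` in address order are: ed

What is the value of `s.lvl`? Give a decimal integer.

[0]=0xed (little-endian) → word 0xed
ver [0+:1] = (word>>0) & 0x1 = 1
opcode [1+:1] = (word>>1) & 0x1 = 0
bank [2+:1] = (word>>2) & 0x1 = 1
err [3+:2] = (word>>3) & 0x3 = 1
lvl [5+:2] = (word>>5) & 0x3 = 3  ←
tag [7+:1] = (word>>7) & 0x1 = 1

3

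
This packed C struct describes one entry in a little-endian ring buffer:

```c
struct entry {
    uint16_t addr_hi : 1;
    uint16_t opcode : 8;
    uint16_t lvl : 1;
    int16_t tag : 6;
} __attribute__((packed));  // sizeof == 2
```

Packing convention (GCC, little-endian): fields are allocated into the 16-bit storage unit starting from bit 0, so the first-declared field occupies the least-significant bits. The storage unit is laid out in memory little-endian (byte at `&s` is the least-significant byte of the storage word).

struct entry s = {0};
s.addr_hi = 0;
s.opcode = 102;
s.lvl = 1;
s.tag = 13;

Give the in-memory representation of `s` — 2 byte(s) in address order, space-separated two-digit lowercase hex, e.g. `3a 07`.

cc 36

addr_hi (1b) val=0 bits=0x0 at bit 0: 0x0000
opcode (8b) val=102 bits=0x66 at bit 1: 0x00cc
lvl (1b) val=1 bits=0x1 at bit 9: 0x02cc
tag (6b) val=13 bits=0xd at bit 10: 0x36cc
word = 0x36cc → little-endian bytes:
  [0]=0xcc  [1]=0x36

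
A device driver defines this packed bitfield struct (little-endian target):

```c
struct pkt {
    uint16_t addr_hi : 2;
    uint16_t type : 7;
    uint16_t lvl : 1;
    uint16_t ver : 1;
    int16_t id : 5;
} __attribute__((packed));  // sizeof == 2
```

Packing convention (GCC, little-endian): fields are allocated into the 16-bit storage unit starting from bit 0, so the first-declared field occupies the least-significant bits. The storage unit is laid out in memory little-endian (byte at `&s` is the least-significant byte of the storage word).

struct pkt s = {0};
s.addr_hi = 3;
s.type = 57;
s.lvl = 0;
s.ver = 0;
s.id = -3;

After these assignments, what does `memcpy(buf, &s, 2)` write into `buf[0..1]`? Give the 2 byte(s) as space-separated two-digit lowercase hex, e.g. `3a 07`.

e7 e8

addr_hi:2 = 3 → 0x3 << 0 → word 0x0003
type:7 = 57 → 0x39 << 2 → word 0x00e7
lvl:1 = 0 → 0x0 << 9 → word 0x00e7
ver:1 = 0 → 0x0 << 10 → word 0x00e7
id:5 = -3 → 0x1d << 11 → word 0xe8e7
word = 0xe8e7 → little-endian bytes:
  [0]=0xe7  [1]=0xe8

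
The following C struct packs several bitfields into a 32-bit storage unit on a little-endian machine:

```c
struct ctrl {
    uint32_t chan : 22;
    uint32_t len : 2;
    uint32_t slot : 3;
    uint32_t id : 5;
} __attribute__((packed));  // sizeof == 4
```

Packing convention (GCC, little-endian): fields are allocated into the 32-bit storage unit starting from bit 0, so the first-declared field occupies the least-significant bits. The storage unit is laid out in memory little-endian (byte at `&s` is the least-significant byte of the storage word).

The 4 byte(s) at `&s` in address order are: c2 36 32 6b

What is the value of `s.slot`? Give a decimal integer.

3

[0]=0xc2 [1]=0x36 [2]=0x32 [3]=0x6b (little-endian) → word 0x6b3236c2
chan:22 @ bit 0 → (0x6b3236c2>>0)&0x3fffff = 0x3236c2
len:2 @ bit 22 → (0x6b3236c2>>22)&0x3 = 0x0
slot:3 @ bit 24 → (0x6b3236c2>>24)&0x7 = 0x3  ←
id:5 @ bit 27 → (0x6b3236c2>>27)&0x1f = 0xd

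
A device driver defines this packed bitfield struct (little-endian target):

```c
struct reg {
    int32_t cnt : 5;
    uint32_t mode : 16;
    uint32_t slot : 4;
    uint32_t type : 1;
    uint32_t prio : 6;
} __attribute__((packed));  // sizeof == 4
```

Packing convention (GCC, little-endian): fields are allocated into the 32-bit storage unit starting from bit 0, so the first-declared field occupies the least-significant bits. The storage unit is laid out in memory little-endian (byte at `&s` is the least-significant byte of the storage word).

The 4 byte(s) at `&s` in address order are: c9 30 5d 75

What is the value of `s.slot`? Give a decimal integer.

10

[0]=0xc9 [1]=0x30 [2]=0x5d [3]=0x75 (little-endian) → word 0x755d30c9
cnt [0+:5] = (word>>0) & 0x1f = 9
mode [5+:16] = (word>>5) & 0xffff = 59782
slot [21+:4] = (word>>21) & 0xf = 10  ←
type [25+:1] = (word>>25) & 0x1 = 0
prio [26+:6] = (word>>26) & 0x3f = 29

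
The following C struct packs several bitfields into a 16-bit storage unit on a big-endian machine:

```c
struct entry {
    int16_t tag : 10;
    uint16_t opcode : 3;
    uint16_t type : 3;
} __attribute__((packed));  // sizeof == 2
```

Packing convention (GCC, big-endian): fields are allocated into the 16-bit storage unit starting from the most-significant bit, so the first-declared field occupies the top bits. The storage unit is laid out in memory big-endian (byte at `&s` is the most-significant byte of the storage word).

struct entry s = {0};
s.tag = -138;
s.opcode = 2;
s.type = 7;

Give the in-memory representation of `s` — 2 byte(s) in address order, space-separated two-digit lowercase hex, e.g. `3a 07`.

dd 97

tag (10b) val=-138 bits=0x376 at bit 6: 0xdd80
opcode (3b) val=2 bits=0x2 at bit 3: 0xdd90
type (3b) val=7 bits=0x7 at bit 0: 0xdd97
word = 0xdd97 → big-endian bytes:
  [0]=0xdd  [1]=0x97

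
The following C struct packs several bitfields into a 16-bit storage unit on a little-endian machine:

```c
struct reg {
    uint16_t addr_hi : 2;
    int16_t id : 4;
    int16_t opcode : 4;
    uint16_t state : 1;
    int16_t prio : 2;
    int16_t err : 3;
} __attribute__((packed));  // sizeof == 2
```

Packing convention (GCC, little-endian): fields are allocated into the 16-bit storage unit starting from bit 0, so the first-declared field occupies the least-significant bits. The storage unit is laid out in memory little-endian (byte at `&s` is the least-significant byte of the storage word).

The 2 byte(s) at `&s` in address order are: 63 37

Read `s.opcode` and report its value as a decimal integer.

-3

[0]=0x63 [1]=0x37 (little-endian) → word 0x3763
addr_hi:2 @ bit 0 → (0x3763>>0)&0x3 = 0x3
id:4 @ bit 2 → (0x3763>>2)&0xf = 0x8
opcode:4 @ bit 6 → (0x3763>>6)&0xf = 0xd  ←
state:1 @ bit 10 → (0x3763>>10)&0x1 = 0x1
prio:2 @ bit 11 → (0x3763>>11)&0x3 = 0x2
err:3 @ bit 13 → (0x3763>>13)&0x7 = 0x1
opcode signed 4b, MSB=1: 13 - 16 = -3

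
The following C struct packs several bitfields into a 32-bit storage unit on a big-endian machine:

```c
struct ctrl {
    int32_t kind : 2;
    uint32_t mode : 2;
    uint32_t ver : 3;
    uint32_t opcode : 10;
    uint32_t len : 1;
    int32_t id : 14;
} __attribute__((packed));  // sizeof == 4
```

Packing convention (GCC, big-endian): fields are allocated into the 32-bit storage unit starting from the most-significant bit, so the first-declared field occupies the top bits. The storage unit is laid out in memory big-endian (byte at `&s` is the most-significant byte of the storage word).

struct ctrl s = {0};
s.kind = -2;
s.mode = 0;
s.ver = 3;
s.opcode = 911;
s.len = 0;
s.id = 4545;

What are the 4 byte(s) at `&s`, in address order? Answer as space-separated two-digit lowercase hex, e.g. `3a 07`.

87 c7 91 c1

[30+:2] kind=-2 & 0x3 = 0x2; word=0x80000000
[28+:2] mode=0 & 0x3 = 0x0; word=0x80000000
[25+:3] ver=3 & 0x7 = 0x3; word=0x86000000
[15+:10] opcode=911 & 0x3ff = 0x38f; word=0x87c78000
[14+:1] len=0 & 0x1 = 0x0; word=0x87c78000
[0+:14] id=4545 & 0x3fff = 0x11c1; word=0x87c791c1
word = 0x87c791c1 → big-endian bytes:
  [0]=0x87  [1]=0xc7  [2]=0x91  [3]=0xc1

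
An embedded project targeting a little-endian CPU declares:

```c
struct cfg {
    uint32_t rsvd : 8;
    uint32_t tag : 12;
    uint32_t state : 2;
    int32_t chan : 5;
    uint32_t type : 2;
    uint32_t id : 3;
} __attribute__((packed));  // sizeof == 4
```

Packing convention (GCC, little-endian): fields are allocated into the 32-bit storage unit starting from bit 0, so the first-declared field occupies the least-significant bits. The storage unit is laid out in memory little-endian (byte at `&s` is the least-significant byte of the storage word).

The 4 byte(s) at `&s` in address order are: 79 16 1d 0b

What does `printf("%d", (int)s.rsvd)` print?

[0]=0x79 [1]=0x16 [2]=0x1d [3]=0x0b (little-endian) → word 0x0b1d1679
rsvd [0+:8] = (word>>0) & 0xff = 121  ←
tag [8+:12] = (word>>8) & 0xfff = 3350
state [20+:2] = (word>>20) & 0x3 = 1
chan [22+:5] = (word>>22) & 0x1f = 12
type [27+:2] = (word>>27) & 0x3 = 1
id [29+:3] = (word>>29) & 0x7 = 0

121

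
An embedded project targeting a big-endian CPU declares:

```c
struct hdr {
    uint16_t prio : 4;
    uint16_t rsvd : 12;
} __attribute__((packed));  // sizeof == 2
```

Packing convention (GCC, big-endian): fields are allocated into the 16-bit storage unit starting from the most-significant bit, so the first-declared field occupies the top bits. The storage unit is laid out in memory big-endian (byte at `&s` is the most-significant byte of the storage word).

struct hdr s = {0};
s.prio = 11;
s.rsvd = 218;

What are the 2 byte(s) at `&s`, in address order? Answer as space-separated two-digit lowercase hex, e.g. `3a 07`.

[12+:4] prio=11 & 0xf = 0xb; word=0xb000
[0+:12] rsvd=218 & 0xfff = 0xda; word=0xb0da
word = 0xb0da → big-endian bytes:
  [0]=0xb0  [1]=0xda

b0 da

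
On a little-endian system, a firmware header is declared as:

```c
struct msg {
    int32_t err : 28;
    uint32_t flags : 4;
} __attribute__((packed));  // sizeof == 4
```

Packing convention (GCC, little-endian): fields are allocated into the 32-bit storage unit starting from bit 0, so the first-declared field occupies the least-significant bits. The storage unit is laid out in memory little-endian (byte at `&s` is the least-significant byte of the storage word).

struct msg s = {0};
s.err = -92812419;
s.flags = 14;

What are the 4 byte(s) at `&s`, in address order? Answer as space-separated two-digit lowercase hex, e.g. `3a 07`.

err:28 = -92812419 → 0xa77cb7d << 0 → word 0x0a77cb7d
flags:4 = 14 → 0xe << 28 → word 0xea77cb7d
word = 0xea77cb7d → little-endian bytes:
  [0]=0x7d  [1]=0xcb  [2]=0x77  [3]=0xea

7d cb 77 ea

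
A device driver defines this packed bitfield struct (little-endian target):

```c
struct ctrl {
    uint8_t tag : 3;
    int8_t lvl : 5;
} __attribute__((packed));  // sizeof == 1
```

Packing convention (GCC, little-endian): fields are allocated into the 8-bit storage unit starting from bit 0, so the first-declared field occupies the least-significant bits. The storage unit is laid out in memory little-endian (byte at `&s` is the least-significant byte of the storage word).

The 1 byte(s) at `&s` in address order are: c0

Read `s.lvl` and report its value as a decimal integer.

[0]=0xc0 (little-endian) → word 0xc0
tag:3 @ bit 0 → (0xc0>>0)&0x7 = 0x0
lvl:5 @ bit 3 → (0xc0>>3)&0x1f = 0x18  ←
lvl signed 5b, MSB=1: 24 - 32 = -8

-8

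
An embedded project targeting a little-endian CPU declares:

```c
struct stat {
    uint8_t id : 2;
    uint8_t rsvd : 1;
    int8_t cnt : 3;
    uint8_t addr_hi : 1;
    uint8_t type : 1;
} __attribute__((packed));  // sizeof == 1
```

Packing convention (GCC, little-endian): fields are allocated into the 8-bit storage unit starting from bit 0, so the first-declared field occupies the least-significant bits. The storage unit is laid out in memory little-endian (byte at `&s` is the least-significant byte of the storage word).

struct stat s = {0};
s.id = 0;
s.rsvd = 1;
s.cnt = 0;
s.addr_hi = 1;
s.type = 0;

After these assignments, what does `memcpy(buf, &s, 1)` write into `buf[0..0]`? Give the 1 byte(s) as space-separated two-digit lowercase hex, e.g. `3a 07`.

44

[0+:2] id=0 & 0x3 = 0x0; word=0x00
[2+:1] rsvd=1 & 0x1 = 0x1; word=0x04
[3+:3] cnt=0 & 0x7 = 0x0; word=0x04
[6+:1] addr_hi=1 & 0x1 = 0x1; word=0x44
[7+:1] type=0 & 0x1 = 0x0; word=0x44
word = 0x44 → little-endian bytes:
  [0]=0x44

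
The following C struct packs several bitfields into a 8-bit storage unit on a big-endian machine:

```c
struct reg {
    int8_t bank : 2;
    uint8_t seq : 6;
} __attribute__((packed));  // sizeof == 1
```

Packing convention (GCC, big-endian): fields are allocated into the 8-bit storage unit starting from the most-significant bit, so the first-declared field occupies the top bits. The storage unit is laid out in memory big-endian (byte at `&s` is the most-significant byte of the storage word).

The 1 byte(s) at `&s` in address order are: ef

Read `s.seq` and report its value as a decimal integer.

47

[0]=0xef (big-endian) → word 0xef
bank:2 @ bit 6 → (0xef>>6)&0x3 = 0x3
seq:6 @ bit 0 → (0xef>>0)&0x3f = 0x2f  ←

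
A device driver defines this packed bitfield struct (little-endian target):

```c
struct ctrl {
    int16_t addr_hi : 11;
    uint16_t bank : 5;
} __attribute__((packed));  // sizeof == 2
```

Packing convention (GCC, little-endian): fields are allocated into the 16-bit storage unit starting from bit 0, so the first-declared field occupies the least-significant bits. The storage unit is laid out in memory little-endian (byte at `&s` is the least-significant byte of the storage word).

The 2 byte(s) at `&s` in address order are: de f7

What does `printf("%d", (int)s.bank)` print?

[0]=0xde [1]=0xf7 (little-endian) → word 0xf7de
addr_hi [0+:11] = (word>>0) & 0x7ff = 2014
bank [11+:5] = (word>>11) & 0x1f = 30  ←

30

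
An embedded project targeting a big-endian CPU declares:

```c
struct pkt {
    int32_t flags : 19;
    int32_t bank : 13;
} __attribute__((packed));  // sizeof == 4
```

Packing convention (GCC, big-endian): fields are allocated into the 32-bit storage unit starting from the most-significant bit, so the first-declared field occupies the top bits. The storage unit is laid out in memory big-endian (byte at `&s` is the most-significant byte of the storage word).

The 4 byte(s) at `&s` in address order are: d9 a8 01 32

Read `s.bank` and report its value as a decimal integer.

306

[0]=0xd9 [1]=0xa8 [2]=0x01 [3]=0x32 (big-endian) → word 0xd9a80132
flags [13+:19] = (word>>13) & 0x7ffff = 445760
bank [0+:13] = (word>>0) & 0x1fff = 306  ←
bank signed 13b, MSB=0: value = 306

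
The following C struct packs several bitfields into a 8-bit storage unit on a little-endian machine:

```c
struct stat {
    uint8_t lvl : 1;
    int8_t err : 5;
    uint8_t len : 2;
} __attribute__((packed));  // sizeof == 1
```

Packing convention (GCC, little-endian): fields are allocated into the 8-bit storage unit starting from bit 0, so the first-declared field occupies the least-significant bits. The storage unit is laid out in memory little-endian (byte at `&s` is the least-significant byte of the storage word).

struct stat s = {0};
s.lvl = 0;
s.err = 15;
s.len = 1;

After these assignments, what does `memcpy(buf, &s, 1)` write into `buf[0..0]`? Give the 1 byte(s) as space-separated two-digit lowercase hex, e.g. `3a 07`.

5e

[0+:1] lvl=0 & 0x1 = 0x0; word=0x00
[1+:5] err=15 & 0x1f = 0xf; word=0x1e
[6+:2] len=1 & 0x3 = 0x1; word=0x5e
word = 0x5e → little-endian bytes:
  [0]=0x5e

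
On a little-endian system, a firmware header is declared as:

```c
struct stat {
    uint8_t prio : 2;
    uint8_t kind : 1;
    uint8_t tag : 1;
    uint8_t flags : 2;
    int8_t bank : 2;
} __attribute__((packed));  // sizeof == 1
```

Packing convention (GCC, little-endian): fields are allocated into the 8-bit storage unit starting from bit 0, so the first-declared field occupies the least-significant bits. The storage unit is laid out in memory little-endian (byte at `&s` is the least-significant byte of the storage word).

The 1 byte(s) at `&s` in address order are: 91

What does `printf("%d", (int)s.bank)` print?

[0]=0x91 (little-endian) → word 0x91
prio:2 @ bit 0 → (0x91>>0)&0x3 = 0x1
kind:1 @ bit 2 → (0x91>>2)&0x1 = 0x0
tag:1 @ bit 3 → (0x91>>3)&0x1 = 0x0
flags:2 @ bit 4 → (0x91>>4)&0x3 = 0x1
bank:2 @ bit 6 → (0x91>>6)&0x3 = 0x2  ←
bank signed 2b, MSB=1: 2 - 4 = -2

-2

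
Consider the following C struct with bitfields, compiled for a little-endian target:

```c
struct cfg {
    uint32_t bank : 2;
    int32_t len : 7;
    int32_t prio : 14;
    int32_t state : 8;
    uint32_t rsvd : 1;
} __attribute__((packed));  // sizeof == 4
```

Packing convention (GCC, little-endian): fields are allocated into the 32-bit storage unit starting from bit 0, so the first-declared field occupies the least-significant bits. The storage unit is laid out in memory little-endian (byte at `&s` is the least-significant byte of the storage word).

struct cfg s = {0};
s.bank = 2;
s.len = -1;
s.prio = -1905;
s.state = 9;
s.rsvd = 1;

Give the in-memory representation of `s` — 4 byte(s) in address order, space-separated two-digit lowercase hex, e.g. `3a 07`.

[0+:2] bank=2 & 0x3 = 0x2; word=0x00000002
[2+:7] len=-1 & 0x7f = 0x7f; word=0x000001fe
[9+:14] prio=-1905 & 0x3fff = 0x388f; word=0x00711ffe
[23+:8] state=9 & 0xff = 0x9; word=0x04f11ffe
[31+:1] rsvd=1 & 0x1 = 0x1; word=0x84f11ffe
word = 0x84f11ffe → little-endian bytes:
  [0]=0xfe  [1]=0x1f  [2]=0xf1  [3]=0x84

fe 1f f1 84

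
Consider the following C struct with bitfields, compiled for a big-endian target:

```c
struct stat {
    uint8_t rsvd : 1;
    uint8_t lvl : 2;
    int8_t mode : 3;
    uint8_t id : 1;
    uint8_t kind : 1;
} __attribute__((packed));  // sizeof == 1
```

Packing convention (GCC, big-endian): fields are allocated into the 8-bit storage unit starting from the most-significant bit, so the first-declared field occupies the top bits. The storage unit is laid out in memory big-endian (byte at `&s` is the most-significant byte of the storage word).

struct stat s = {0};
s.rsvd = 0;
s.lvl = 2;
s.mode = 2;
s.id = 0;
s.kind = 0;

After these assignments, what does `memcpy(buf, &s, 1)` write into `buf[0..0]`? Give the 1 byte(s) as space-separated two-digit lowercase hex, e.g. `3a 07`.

rsvd (1b) val=0 bits=0x0 at bit 7: 0x00
lvl (2b) val=2 bits=0x2 at bit 5: 0x40
mode (3b) val=2 bits=0x2 at bit 2: 0x48
id (1b) val=0 bits=0x0 at bit 1: 0x48
kind (1b) val=0 bits=0x0 at bit 0: 0x48
word = 0x48 → big-endian bytes:
  [0]=0x48

48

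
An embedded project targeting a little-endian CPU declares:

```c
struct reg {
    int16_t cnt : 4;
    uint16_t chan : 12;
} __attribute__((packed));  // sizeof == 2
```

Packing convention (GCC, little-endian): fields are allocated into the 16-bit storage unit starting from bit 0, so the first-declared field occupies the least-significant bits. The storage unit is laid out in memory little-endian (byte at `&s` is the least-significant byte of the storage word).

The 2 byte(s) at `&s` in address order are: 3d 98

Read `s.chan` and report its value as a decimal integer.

[0]=0x3d [1]=0x98 (little-endian) → word 0x983d
cnt:4 @ bit 0 → (0x983d>>0)&0xf = 0xd
chan:12 @ bit 4 → (0x983d>>4)&0xfff = 0x983  ←

2435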